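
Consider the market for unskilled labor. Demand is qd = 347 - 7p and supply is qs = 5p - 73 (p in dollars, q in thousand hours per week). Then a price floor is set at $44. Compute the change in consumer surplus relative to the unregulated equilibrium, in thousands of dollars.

Without the control the market clears where 347 - 7p = 5p - 73, i.e. p* = 35 and q* = 102.
Since 44 > 35, the floor is binding.
At p = 44: qd = 347 - 7·44 = 39 and qs = 5·44 - 73 = 147.
Consumer surplus without the control is ½ · (347/7 - 35) · 102 = 5202/7.
With the floor, consumers buy 39 units at 44, so CS = ½ · (347/7 - 44) · 39 = 1521/14.
Change in consumer surplus = 1521/14 - 5202/7 = -634.5.

-634.5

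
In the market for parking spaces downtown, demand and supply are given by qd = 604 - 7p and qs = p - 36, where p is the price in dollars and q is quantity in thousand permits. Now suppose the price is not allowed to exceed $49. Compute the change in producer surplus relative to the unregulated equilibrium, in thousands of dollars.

Without the control the market clears where 604 - 7p = p - 36, i.e. p* = 80 and q* = 44.
The ceiling of 49 is below the equilibrium price 80, so it binds.
At p = 49: qd = 604 - 7·49 = 261 and qs = 49 - 36 = 13.
Producer surplus without the control is ½ · (80 - 36) · 44 = 968.
With the ceiling, producers sell 13 units at 49, so PS = ½ · (49 - 36) · 13 = 84.5.
Change in producer surplus = 84.5 - 968 = -883.5.

-883.5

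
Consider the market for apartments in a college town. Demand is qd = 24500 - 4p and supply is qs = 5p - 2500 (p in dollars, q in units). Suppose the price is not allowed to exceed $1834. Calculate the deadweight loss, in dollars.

Without the control the market clears where 24500 - 4p = 5p - 2500, i.e. p* = 3000 and q* = 12500.
Since 1834 < 3000, the ceiling is binding.
At p = 1834: qd = 24500 - 4·1834 = 17164 and qs = 5·1834 - 2500 = 6670.
Quantity traded falls to 6670. At q = 6670 the demand price is (24500 - 6670)/4 = 4457.5 and the supply price is (2500 + 6670)/5 = 1834.
Deadweight loss = ½ · (4457.5 - 1834) · (12500 - 6670) = ½ · 2623.5 · 5830 = 7647502.5.

7647502.5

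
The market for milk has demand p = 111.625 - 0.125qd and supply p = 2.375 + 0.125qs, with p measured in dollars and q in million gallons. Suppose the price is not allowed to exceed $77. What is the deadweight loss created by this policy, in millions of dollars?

Rearranging demand gives qd = 893 - 8p; rearranging supply gives qs = 8p - 19. In a free market, 893 - 8p = 8p - 19 gives the equilibrium p* = 57, q* = 437.
The ceiling of 77 is above the equilibrium price 57, so it is not binding; the market clears at p* = 57, q* = 437.
Since the control does not bind, no trades are prevented and deadweight loss is zero.

0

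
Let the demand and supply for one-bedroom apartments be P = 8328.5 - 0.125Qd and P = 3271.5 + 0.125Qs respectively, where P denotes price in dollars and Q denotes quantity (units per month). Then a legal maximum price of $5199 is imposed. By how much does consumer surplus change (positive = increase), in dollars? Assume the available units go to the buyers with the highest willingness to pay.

Rearranging demand gives Qd = 66628 - 8P; rearranging supply gives Qs = 8P - 26172. Setting quantity demanded equal to quantity supplied, 66628 - 8P = 8P - 26172, gives P* = 5800 and Q* = 20228.
Because the ceiling (5199) lies below the market-clearing price, it is binding.
At P = 5199: Qd = 66628 - 8·5199 = 25036 and Qs = 8·5199 - 26172 = 15420.
Consumer surplus without the control is ½ · (8328.5 - 5800) · 20228 = 25573249.
With the ceiling, 15420 units are sold at 5199 (assume they go to the highest-value buyers). The demand price at Q = 15420 is 6401, so CS = ½ · [(8328.5 - 5199) + (6401 - 5199)] · 15420 = 33395865.
Change in consumer surplus = 33395865 - 25573249 = 7822616.

7822616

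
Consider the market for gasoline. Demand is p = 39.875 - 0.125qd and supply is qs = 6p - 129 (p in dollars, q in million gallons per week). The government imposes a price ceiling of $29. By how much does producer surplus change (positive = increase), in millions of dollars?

-162

Rearranging demand gives qd = 319 - 8p. Without the control the market clears where 319 - 8p = 6p - 129, i.e. p* = 32 and q* = 63.
Because the ceiling (29) lies below the market-clearing price, it is binding.
At p = 29: qd = 319 - 8·29 = 87 and qs = 6·29 - 129 = 45.
Producer surplus without the control is ½ · (32 - 21.5) · 63 = 330.75.
With the ceiling, producers sell 45 units at 29, so PS = ½ · (29 - 21.5) · 45 = 168.75.
Change in producer surplus = 168.75 - 330.75 = -162.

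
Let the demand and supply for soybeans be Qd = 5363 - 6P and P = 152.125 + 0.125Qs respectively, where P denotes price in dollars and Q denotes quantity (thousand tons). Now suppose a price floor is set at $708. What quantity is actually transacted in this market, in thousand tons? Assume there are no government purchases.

1115

Rearranging supply gives Qs = 8P - 1217. Without the control the market clears where 5363 - 6P = 8P - 1217, i.e. P* = 470 and Q* = 2543.
Since 708 > 470, the floor is binding.
At P = 708: Qd = 5363 - 6·708 = 1115 and Qs = 8·708 - 1217 = 4447.
The quantity actually transacted is the short side, demand: 1115.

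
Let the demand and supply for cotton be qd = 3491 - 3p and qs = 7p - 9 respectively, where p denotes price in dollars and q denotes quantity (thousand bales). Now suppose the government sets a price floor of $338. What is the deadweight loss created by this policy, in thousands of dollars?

Equilibrium: 3491 - 3p = 7p - 9, so 3500 = 10p and p* = 350, q* = 2441.
The floor of 338 is below the equilibrium price 350, so it is not binding; the market clears at p* = 350, q* = 2441.
Since the control does not bind, no trades are prevented and deadweight loss is zero.

0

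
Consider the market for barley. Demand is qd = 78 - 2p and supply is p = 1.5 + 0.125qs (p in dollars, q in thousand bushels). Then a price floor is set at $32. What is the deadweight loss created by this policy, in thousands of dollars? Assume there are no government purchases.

661.25

Rearranging supply gives qs = 8p - 12. Setting quantity demanded equal to quantity supplied, 78 - 2p = 8p - 12, gives p* = 9 and q* = 60.
The floor of 32 is above the equilibrium price 9, so it binds.
At p = 32: qd = 78 - 2·32 = 14 and qs = 8·32 - 12 = 244.
Quantity traded falls to 14. At q = 14 the demand price is (78 - 14)/2 = 32 and the supply price is (12 + 14)/8 = 3.25.
Deadweight loss = ½ · (32 - 3.25) · (60 - 14) = ½ · 28.75 · 46 = 661.25.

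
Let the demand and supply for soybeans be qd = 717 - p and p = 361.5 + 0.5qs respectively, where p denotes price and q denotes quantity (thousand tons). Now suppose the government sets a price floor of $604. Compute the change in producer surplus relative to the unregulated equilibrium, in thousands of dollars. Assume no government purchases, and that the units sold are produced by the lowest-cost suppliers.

Rearranging supply gives qs = 2p - 723. In a free market, 717 - p = 2p - 723 gives the equilibrium p* = 480, q* = 237.
Since 604 > 480, the floor is binding.
At p = 604: qd = 717 - 604 = 113 and qs = 2·604 - 723 = 485.
Producer surplus without the control is ½ · (480 - 361.5) · 237 = 14042.25.
With the floor, 113 units are sold at 604. The supply price at q = 113 is 418, so PS = ½ · [(604 - 361.5) + (604 - 418)] · 113 = 24210.25.
Change in producer surplus = 24210.25 - 14042.25 = 10168.

10168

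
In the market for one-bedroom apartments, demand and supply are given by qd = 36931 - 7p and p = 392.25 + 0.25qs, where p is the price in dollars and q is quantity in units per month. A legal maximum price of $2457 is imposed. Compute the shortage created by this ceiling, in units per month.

Rearranging supply gives qs = 4p - 1569. In a free market, 36931 - 7p = 4p - 1569 gives the equilibrium p* = 3500, q* = 12431.
The ceiling of 2457 is below the equilibrium price 3500, so it binds.
At p = 2457: qd = 36931 - 7·2457 = 19732 and qs = 4·2457 - 1569 = 8259.
Shortage = qd - qs = 19732 - 8259 = 11473.

11473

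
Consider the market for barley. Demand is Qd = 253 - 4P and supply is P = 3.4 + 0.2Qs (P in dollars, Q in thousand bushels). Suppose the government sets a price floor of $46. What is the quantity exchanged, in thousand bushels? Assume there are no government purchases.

Rearranging supply gives Qs = 5P - 17. Setting quantity demanded equal to quantity supplied, 253 - 4P = 5P - 17, gives P* = 30 and Q* = 133.
Because the floor (46) lies above the market-clearing price, it is binding.
At P = 46: Qd = 253 - 4·46 = 69 and Qs = 5·46 - 17 = 213.
The quantity actually transacted is the short side, demand: 69.

69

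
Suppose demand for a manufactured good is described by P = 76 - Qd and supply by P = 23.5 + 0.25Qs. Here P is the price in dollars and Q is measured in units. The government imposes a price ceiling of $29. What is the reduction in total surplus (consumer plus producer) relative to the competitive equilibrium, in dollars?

Rearranging demand gives Qd = 76 - P; rearranging supply gives Qs = 4P - 94. Setting quantity demanded equal to quantity supplied, 76 - P = 4P - 94, gives P* = 34 and Q* = 42.
Since 29 < 34, the ceiling is binding.
At P = 29: Qd = 76 - 29 = 47 and Qs = 4·29 - 94 = 22.
Quantity traded falls to 22. At Q = 22 the demand price is 76 - 22 = 54 and the supply price is (94 + 22)/4 = 29.
Deadweight loss = ½ · (54 - 29) · (42 - 22) = ½ · 25 · 20 = 250.

250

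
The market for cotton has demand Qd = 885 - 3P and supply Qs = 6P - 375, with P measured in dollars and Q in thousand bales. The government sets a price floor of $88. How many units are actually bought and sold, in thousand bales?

In a free market, 885 - 3P = 6P - 375 gives the equilibrium P* = 140, Q* = 465.
Since 88 is below P* = 140, the floor does not bind and the free-market outcome prevails.

465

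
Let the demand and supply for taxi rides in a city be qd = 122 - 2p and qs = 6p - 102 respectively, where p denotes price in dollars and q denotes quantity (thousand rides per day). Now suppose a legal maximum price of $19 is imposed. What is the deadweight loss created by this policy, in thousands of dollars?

Without the control the market clears where 122 - 2p = 6p - 102, i.e. p* = 28 and q* = 66.
Because the ceiling (19) lies below the market-clearing price, it is binding.
At p = 19: qd = 122 - 2·19 = 84 and qs = 6·19 - 102 = 12.
Quantity traded falls to 12. At q = 12 the demand price is (122 - 12)/2 = 55 and the supply price is (102 + 12)/6 = 19.
Deadweight loss = ½ · (55 - 19) · (66 - 12) = ½ · 36 · 54 = 972.

972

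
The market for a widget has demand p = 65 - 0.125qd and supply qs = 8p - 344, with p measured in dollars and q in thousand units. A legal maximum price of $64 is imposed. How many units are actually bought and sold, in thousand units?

Rearranging demand gives qd = 520 - 8p. In a free market, 520 - 8p = 8p - 344 gives the equilibrium p* = 54, q* = 88.
The ceiling of 64 is above the equilibrium price 54, so it is not binding; the market clears at p* = 54, q* = 88.

88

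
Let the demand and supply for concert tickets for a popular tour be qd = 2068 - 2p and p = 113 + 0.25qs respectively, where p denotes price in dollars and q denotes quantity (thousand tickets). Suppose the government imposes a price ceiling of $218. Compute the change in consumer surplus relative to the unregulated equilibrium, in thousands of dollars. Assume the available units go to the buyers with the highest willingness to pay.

-78376

Rearranging supply gives qs = 4p - 452. Setting quantity demanded equal to quantity supplied, 2068 - 2p = 4p - 452, gives p* = 420 and q* = 1228.
Because the ceiling (218) lies below the market-clearing price, it is binding.
At p = 218: qd = 2068 - 2·218 = 1632 and qs = 4·218 - 452 = 420.
Consumer surplus without the control is ½ · (1034 - 420) · 1228 = 376996.
With the ceiling, 420 units are sold at 218 (assume they go to the highest-value buyers). The demand price at q = 420 is 824, so CS = ½ · [(1034 - 218) + (824 - 218)] · 420 = 298620.
Change in consumer surplus = 298620 - 376996 = -78376.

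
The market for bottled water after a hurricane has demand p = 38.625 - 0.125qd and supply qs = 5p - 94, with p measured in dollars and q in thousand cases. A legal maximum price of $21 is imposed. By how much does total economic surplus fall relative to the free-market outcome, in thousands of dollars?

406.25

Rearranging demand gives qd = 309 - 8p. In a free market, 309 - 8p = 5p - 94 gives the equilibrium p* = 31, q* = 61.
Since 21 < 31, the ceiling is binding.
At p = 21: qd = 309 - 8·21 = 141 and qs = 5·21 - 94 = 11.
Quantity traded falls to 11. At q = 11 the demand price is (309 - 11)/8 = 37.25 and the supply price is (94 + 11)/5 = 21.
Deadweight loss = ½ · (37.25 - 21) · (61 - 11) = ½ · 16.25 · 50 = 406.25.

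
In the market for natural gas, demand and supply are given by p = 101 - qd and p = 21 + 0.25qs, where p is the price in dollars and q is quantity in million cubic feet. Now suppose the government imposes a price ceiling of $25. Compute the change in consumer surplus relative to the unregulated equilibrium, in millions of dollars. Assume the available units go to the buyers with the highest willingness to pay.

-960

Rearranging demand gives qd = 101 - p; rearranging supply gives qs = 4p - 84. Equilibrium: 101 - p = 4p - 84, so 185 = 5p and p* = 37, q* = 64.
Because the ceiling (25) lies below the market-clearing price, it is binding.
At p = 25: qd = 101 - 25 = 76 and qs = 4·25 - 84 = 16.
Consumer surplus without the control is ½ · (101 - 37) · 64 = 2048.
With the ceiling, 16 units are sold at 25 (assume they go to the highest-value buyers). The demand price at q = 16 is 85, so CS = ½ · [(101 - 25) + (85 - 25)] · 16 = 1088.
Change in consumer surplus = 1088 - 2048 = -960.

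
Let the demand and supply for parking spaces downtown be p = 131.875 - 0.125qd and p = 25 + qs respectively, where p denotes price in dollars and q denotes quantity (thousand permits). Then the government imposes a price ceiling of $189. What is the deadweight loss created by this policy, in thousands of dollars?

0

Rearranging demand gives qd = 1055 - 8p; rearranging supply gives qs = p - 25. In a free market, 1055 - 8p = p - 25 gives the equilibrium p* = 120, q* = 95.
The ceiling of 189 is above the equilibrium price 120, so it is not binding; the market clears at p* = 120, q* = 95.
Since the control does not bind, no trades are prevented and deadweight loss is zero.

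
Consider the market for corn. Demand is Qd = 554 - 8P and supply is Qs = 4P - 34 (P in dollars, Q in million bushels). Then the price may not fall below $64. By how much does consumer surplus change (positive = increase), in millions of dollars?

-1530

Equilibrium: 554 - 8P = 4P - 34, so 588 = 12P and P* = 49, Q* = 162.
The floor of 64 is above the equilibrium price 49, so it binds.
At P = 64: Qd = 554 - 8·64 = 42 and Qs = 4·64 - 34 = 222.
Consumer surplus without the control is ½ · (69.25 - 49) · 162 = 1640.25.
With the floor, consumers buy 42 units at 64, so CS = ½ · (69.25 - 64) · 42 = 110.25.
Change in consumer surplus = 110.25 - 1640.25 = -1530.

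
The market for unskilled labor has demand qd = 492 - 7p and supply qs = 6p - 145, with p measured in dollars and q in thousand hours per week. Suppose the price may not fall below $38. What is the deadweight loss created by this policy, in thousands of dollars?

Setting quantity demanded equal to quantity supplied, 492 - 7p = 6p - 145, gives p* = 49 and q* = 149.
The floor of 38 is below the equilibrium price 49, so it is not binding; the market clears at p* = 49, q* = 149.
Since the control does not bind, no trades are prevented and deadweight loss is zero.

0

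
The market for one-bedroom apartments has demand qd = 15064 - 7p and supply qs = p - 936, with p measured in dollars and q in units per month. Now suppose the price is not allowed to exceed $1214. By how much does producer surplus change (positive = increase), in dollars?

-527406

Equilibrium: 15064 - 7p = p - 936, so 16000 = 8p and p* = 2000, q* = 1064.
Since 1214 < 2000, the ceiling is binding.
At p = 1214: qd = 15064 - 7·1214 = 6566 and qs = 1214 - 936 = 278.
Producer surplus without the control is ½ · (2000 - 936) · 1064 = 566048.
With the ceiling, producers sell 278 units at 1214, so PS = ½ · (1214 - 936) · 278 = 38642.
Change in producer surplus = 38642 - 566048 = -527406.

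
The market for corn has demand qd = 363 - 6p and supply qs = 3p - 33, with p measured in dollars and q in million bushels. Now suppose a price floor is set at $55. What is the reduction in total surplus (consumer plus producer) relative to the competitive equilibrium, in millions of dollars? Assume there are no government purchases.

Without the control the market clears where 363 - 6p = 3p - 33, i.e. p* = 44 and q* = 99.
The floor of 55 is above the equilibrium price 44, so it binds.
At p = 55: qd = 363 - 6·55 = 33 and qs = 3·55 - 33 = 132.
Quantity traded falls to 33. At q = 33 the demand price is (363 - 33)/6 = 55 and the supply price is (33 + 33)/3 = 22.
Deadweight loss = ½ · (55 - 22) · (99 - 33) = ½ · 33 · 66 = 1089.

1089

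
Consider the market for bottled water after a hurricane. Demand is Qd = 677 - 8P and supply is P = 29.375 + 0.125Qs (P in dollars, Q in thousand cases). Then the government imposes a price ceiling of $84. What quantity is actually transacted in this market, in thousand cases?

Rearranging supply gives Qs = 8P - 235. In a free market, 677 - 8P = 8P - 235 gives the equilibrium P* = 57, Q* = 221.
The ceiling of 84 is above the equilibrium price 57, so it is not binding; the market clears at P* = 57, Q* = 221.

221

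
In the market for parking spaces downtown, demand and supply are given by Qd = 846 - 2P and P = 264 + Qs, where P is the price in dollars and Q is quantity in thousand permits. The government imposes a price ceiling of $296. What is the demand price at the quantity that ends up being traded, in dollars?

407

Rearranging supply gives Qs = P - 264. Without the control the market clears where 846 - 2P = P - 264, i.e. P* = 370 and Q* = 106.
The ceiling of 296 is below the equilibrium price 370, so it binds.
At P = 296: Qd = 846 - 2·296 = 254 and Qs = 296 - 264 = 32.
Only 32 units reach the market. On the demand curve, the marginal buyer's willingness to pay at Q = 32 is (846 - 32)/2 = 407.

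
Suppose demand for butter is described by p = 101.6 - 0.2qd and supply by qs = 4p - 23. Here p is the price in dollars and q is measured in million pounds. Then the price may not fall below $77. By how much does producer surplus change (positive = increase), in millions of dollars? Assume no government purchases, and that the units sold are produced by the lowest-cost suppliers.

1201.5

Rearranging demand gives qd = 508 - 5p. Equilibrium: 508 - 5p = 4p - 23, so 531 = 9p and p* = 59, q* = 213.
Since 77 > 59, the floor is binding.
At p = 77: qd = 508 - 5·77 = 123 and qs = 4·77 - 23 = 285.
Producer surplus without the control is ½ · (59 - 5.75) · 213 = 5671.125.
With the floor, 123 units are sold at 77. The supply price at q = 123 is 36.5, so PS = ½ · [(77 - 5.75) + (77 - 36.5)] · 123 = 6872.625.
Change in producer surplus = 6872.625 - 5671.125 = 1201.5.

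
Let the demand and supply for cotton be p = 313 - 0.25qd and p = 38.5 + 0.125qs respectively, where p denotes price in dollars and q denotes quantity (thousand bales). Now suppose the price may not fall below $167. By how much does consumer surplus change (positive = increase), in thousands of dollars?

-24346

Rearranging demand gives qd = 1252 - 4p; rearranging supply gives qs = 8p - 308. Setting quantity demanded equal to quantity supplied, 1252 - 4p = 8p - 308, gives p* = 130 and q* = 732.
Since 167 > 130, the floor is binding.
At p = 167: qd = 1252 - 4·167 = 584 and qs = 8·167 - 308 = 1028.
Consumer surplus without the control is ½ · (313 - 130) · 732 = 66978.
With the floor, consumers buy 584 units at 167, so CS = ½ · (313 - 167) · 584 = 42632.
Change in consumer surplus = 42632 - 66978 = -24346.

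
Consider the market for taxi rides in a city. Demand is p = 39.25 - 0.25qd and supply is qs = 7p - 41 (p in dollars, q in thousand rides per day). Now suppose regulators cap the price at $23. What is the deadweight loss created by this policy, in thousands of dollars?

0

Rearranging demand gives qd = 157 - 4p. Setting quantity demanded equal to quantity supplied, 157 - 4p = 7p - 41, gives p* = 18 and q* = 85.
Since 23 is above p* = 18, the ceiling does not bind and the free-market outcome prevails.
Since the control does not bind, no trades are prevented and deadweight loss is zero.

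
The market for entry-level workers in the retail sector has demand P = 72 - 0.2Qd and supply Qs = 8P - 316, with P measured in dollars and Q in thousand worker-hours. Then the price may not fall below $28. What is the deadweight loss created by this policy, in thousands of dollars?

0

Rearranging demand gives Qd = 360 - 5P. Without the control the market clears where 360 - 5P = 8P - 316, i.e. P* = 52 and Q* = 100.
The floor of 28 is below the equilibrium price 52, so it is not binding; the market clears at P* = 52, Q* = 100.
Since the control does not bind, no trades are prevented and deadweight loss is zero.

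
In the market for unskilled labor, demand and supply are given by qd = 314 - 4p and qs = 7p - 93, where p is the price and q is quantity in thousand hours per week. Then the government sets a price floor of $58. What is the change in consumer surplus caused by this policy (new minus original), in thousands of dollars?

-2604

Setting quantity demanded equal to quantity supplied, 314 - 4p = 7p - 93, gives p* = 37 and q* = 166.
Because the floor (58) lies above the market-clearing price, it is binding.
At p = 58: qd = 314 - 4·58 = 82 and qs = 7·58 - 93 = 313.
Consumer surplus without the control is ½ · (78.5 - 37) · 166 = 3444.5.
With the floor, consumers buy 82 units at 58, so CS = ½ · (78.5 - 58) · 82 = 840.5.
Change in consumer surplus = 840.5 - 3444.5 = -2604.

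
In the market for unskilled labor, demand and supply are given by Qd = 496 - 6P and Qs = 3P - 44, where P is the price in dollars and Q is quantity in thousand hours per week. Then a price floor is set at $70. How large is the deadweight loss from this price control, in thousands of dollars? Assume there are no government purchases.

In a free market, 496 - 6P = 3P - 44 gives the equilibrium P* = 60, Q* = 136.
Because the floor (70) lies above the market-clearing price, it is binding.
At P = 70: Qd = 496 - 6·70 = 76 and Qs = 3·70 - 44 = 166.
Quantity traded falls to 76. At Q = 76 the demand price is (496 - 76)/6 = 70 and the supply price is (44 + 76)/3 = 40.
Deadweight loss = ½ · (70 - 40) · (136 - 76) = ½ · 30 · 60 = 900.

900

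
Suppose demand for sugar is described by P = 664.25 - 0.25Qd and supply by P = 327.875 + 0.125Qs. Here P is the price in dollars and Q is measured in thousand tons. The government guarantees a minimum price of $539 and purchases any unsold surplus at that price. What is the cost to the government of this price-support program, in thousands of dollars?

640332

Rearranging demand gives Qd = 2657 - 4P; rearranging supply gives Qs = 8P - 2623. Setting quantity demanded equal to quantity supplied, 2657 - 4P = 8P - 2623, gives P* = 440 and Q* = 897.
Because the floor (539) lies above the market-clearing price, it is binding.
At P = 539: Qd = 2657 - 4·539 = 501 and Qs = 8·539 - 2623 = 1689.
Surplus = Qs - Qd = 1188.
Government expenditure = surplus × support price = 1188 × 539 = 640332.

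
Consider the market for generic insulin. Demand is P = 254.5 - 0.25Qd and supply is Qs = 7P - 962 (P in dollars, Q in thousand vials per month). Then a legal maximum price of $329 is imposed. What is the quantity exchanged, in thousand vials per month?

298

Rearranging demand gives Qd = 1018 - 4P. Equilibrium: 1018 - 4P = 7P - 962, so 1980 = 11P and P* = 180, Q* = 298.
The ceiling of 329 is above the equilibrium price 180, so it is not binding; the market clears at P* = 180, Q* = 298.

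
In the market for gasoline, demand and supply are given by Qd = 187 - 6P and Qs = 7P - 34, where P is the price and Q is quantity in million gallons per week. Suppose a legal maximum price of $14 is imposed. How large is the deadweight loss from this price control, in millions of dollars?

68.25

In a free market, 187 - 6P = 7P - 34 gives the equilibrium P* = 17, Q* = 85.
The ceiling of 14 is below the equilibrium price 17, so it binds.
At P = 14: Qd = 187 - 6·14 = 103 and Qs = 7·14 - 34 = 64.
Quantity traded falls to 64. At Q = 64 the demand price is (187 - 64)/6 = 20.5 and the supply price is (34 + 64)/7 = 14.
Deadweight loss = ½ · (20.5 - 14) · (85 - 64) = ½ · 6.5 · 21 = 68.25.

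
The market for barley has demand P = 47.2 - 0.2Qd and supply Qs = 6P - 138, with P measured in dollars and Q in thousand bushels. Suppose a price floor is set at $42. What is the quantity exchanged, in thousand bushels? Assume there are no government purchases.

Rearranging demand gives Qd = 236 - 5P. Setting quantity demanded equal to quantity supplied, 236 - 5P = 6P - 138, gives P* = 34 and Q* = 66.
The floor of 42 is above the equilibrium price 34, so it binds.
At P = 42: Qd = 236 - 5·42 = 26 and Qs = 6·42 - 138 = 114.
The quantity actually transacted is the short side, demand: 26.

26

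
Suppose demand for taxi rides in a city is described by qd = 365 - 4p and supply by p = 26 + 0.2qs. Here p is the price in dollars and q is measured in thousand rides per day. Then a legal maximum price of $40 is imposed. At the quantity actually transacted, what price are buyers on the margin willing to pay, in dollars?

73.75

Rearranging supply gives qs = 5p - 130. In a free market, 365 - 4p = 5p - 130 gives the equilibrium p* = 55, q* = 145.
Since 40 < 55, the ceiling is binding.
At p = 40: qd = 365 - 4·40 = 205 and qs = 5·40 - 130 = 70.
Only 70 units reach the market. On the demand curve, the marginal buyer's willingness to pay at q = 70 is (365 - 70)/4 = 73.75.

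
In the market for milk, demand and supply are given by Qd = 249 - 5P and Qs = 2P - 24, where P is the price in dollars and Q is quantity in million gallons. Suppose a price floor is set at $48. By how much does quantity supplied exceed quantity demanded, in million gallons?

Setting quantity demanded equal to quantity supplied, 249 - 5P = 2P - 24, gives P* = 39 and Q* = 54.
Because the floor (48) lies above the market-clearing price, it is binding.
At P = 48: Qd = 249 - 5·48 = 9 and Qs = 2·48 - 24 = 72.
Surplus = Qs - Qd = 72 - 9 = 63.

63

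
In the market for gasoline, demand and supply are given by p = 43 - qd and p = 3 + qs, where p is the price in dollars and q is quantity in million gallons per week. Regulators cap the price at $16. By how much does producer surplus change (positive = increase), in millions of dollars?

Rearranging demand gives qd = 43 - p; rearranging supply gives qs = p - 3. Setting quantity demanded equal to quantity supplied, 43 - p = p - 3, gives p* = 23 and q* = 20.
Because the ceiling (16) lies below the market-clearing price, it is binding.
At p = 16: qd = 43 - 16 = 27 and qs = 16 - 3 = 13.
Producer surplus without the control is ½ · (23 - 3) · 20 = 200.
With the ceiling, producers sell 13 units at 16, so PS = ½ · (16 - 3) · 13 = 84.5.
Change in producer surplus = 84.5 - 200 = -115.5.

-115.5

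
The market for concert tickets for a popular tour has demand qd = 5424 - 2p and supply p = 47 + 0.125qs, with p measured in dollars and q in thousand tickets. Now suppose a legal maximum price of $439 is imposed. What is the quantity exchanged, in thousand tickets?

Rearranging supply gives qs = 8p - 376. Setting quantity demanded equal to quantity supplied, 5424 - 2p = 8p - 376, gives p* = 580 and q* = 4264.
Because the ceiling (439) lies below the market-clearing price, it is binding.
At p = 439: qd = 5424 - 2·439 = 4546 and qs = 8·439 - 376 = 3136.
The quantity actually transacted is the short side, supply: 3136.

3136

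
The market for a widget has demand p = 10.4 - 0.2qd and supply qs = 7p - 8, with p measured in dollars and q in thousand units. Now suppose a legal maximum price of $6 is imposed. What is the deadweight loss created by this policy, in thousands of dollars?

0

Rearranging demand gives qd = 52 - 5p. Equilibrium: 52 - 5p = 7p - 8, so 60 = 12p and p* = 5, q* = 27.
The ceiling of 6 is above the equilibrium price 5, so it is not binding; the market clears at p* = 5, q* = 27.
Since the control does not bind, no trades are prevented and deadweight loss is zero.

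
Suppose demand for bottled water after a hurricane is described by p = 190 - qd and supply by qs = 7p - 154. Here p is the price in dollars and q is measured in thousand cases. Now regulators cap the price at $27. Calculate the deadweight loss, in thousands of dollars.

7168

Rearranging demand gives qd = 190 - p. Equilibrium: 190 - p = 7p - 154, so 344 = 8p and p* = 43, q* = 147.
The ceiling of 27 is below the equilibrium price 43, so it binds.
At p = 27: qd = 190 - 27 = 163 and qs = 7·27 - 154 = 35.
Quantity traded falls to 35. At q = 35 the demand price is 190 - 35 = 155 and the supply price is (154 + 35)/7 = 27.
Deadweight loss = ½ · (155 - 27) · (147 - 35) = ½ · 128 · 112 = 7168.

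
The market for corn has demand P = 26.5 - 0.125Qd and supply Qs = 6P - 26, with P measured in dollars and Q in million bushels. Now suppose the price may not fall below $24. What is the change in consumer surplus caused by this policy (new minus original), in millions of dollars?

-336

Rearranging demand gives Qd = 212 - 8P. Equilibrium: 212 - 8P = 6P - 26, so 238 = 14P and P* = 17, Q* = 76.
Because the floor (24) lies above the market-clearing price, it is binding.
At P = 24: Qd = 212 - 8·24 = 20 and Qs = 6·24 - 26 = 118.
Consumer surplus without the control is ½ · (26.5 - 17) · 76 = 361.
With the floor, consumers buy 20 units at 24, so CS = ½ · (26.5 - 24) · 20 = 25.
Change in consumer surplus = 25 - 361 = -336.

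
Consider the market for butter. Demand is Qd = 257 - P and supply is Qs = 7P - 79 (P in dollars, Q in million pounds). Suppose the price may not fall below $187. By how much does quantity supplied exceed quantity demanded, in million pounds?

Without the control the market clears where 257 - P = 7P - 79, i.e. P* = 42 and Q* = 215.
Since 187 > 42, the floor is binding.
At P = 187: Qd = 257 - 187 = 70 and Qs = 7·187 - 79 = 1230.
Surplus = Qs - Qd = 1230 - 70 = 1160.

1160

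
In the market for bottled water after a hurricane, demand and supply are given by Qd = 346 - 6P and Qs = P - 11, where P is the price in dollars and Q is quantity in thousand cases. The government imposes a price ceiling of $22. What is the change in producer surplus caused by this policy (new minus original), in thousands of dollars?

Equilibrium: 346 - 6P = P - 11, so 357 = 7P and P* = 51, Q* = 40.
Because the ceiling (22) lies below the market-clearing price, it is binding.
At P = 22: Qd = 346 - 6·22 = 214 and Qs = 22 - 11 = 11.
Producer surplus without the control is ½ · (51 - 11) · 40 = 800.
With the ceiling, producers sell 11 units at 22, so PS = ½ · (22 - 11) · 11 = 60.5.
Change in producer surplus = 60.5 - 800 = -739.5.

-739.5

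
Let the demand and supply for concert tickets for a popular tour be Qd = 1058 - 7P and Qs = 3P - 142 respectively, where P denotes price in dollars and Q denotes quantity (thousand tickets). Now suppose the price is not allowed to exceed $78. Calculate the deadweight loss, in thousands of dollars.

3780

Without the control the market clears where 1058 - 7P = 3P - 142, i.e. P* = 120 and Q* = 218.
Because the ceiling (78) lies below the market-clearing price, it is binding.
At P = 78: Qd = 1058 - 7·78 = 512 and Qs = 3·78 - 142 = 92.
Quantity traded falls to 92. At Q = 92 the demand price is (1058 - 92)/7 = 138 and the supply price is (142 + 92)/3 = 78.
Deadweight loss = ½ · (138 - 78) · (218 - 92) = ½ · 60 · 126 = 3780.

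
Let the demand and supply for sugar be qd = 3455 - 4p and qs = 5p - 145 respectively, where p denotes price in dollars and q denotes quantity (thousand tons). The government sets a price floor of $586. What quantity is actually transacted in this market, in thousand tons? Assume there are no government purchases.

1111

Setting quantity demanded equal to quantity supplied, 3455 - 4p = 5p - 145, gives p* = 400 and q* = 1855.
Since 586 > 400, the floor is binding.
At p = 586: qd = 3455 - 4·586 = 1111 and qs = 5·586 - 145 = 2785.
The quantity actually transacted is the short side, demand: 1111.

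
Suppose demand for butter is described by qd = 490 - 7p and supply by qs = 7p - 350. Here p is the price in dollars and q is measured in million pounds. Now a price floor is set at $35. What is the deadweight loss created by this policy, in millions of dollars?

0

Equilibrium: 490 - 7p = 7p - 350, so 840 = 14p and p* = 60, q* = 70.
The floor of 35 is below the equilibrium price 60, so it is not binding; the market clears at p* = 60, q* = 70.
Since the control does not bind, no trades are prevented and deadweight loss is zero.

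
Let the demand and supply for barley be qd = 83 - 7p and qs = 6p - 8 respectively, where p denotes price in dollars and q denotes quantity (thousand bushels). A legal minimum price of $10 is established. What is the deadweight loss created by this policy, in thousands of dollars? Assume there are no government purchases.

In a free market, 83 - 7p = 6p - 8 gives the equilibrium p* = 7, q* = 34.
Because the floor (10) lies above the market-clearing price, it is binding.
At p = 10: qd = 83 - 7·10 = 13 and qs = 6·10 - 8 = 52.
Quantity traded falls to 13. At q = 13 the demand price is (83 - 13)/7 = 10 and the supply price is (8 + 13)/6 = 3.5.
Deadweight loss = ½ · (10 - 3.5) · (34 - 13) = ½ · 6.5 · 21 = 68.25.

68.25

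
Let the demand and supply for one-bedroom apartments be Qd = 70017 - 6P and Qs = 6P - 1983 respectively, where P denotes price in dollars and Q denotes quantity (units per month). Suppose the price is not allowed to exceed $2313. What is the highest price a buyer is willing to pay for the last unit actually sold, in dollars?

9687

Setting quantity demanded equal to quantity supplied, 70017 - 6P = 6P - 1983, gives P* = 6000 and Q* = 34017.
The ceiling of 2313 is below the equilibrium price 6000, so it binds.
At P = 2313: Qd = 70017 - 6·2313 = 56139 and Qs = 6·2313 - 1983 = 11895.
Only 11895 units reach the market. On the demand curve, the marginal buyer's willingness to pay at Q = 11895 is (70017 - 11895)/6 = 9687.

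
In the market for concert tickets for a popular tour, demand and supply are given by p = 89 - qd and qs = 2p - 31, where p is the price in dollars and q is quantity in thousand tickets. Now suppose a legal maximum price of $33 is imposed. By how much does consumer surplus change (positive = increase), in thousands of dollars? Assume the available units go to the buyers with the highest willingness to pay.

147

Rearranging demand gives qd = 89 - p. Without the control the market clears where 89 - p = 2p - 31, i.e. p* = 40 and q* = 49.
Because the ceiling (33) lies below the market-clearing price, it is binding.
At p = 33: qd = 89 - 33 = 56 and qs = 2·33 - 31 = 35.
Consumer surplus without the control is ½ · (89 - 40) · 49 = 1200.5.
With the ceiling, 35 units are sold at 33 (assume they go to the highest-value buyers). The demand price at q = 35 is 54, so CS = ½ · [(89 - 33) + (54 - 33)] · 35 = 1347.5.
Change in consumer surplus = 1347.5 - 1200.5 = 147.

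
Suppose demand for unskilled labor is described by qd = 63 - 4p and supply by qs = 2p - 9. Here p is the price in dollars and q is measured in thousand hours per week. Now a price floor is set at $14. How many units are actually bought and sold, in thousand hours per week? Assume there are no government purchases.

Without the control the market clears where 63 - 4p = 2p - 9, i.e. p* = 12 and q* = 15.
Because the floor (14) lies above the market-clearing price, it is binding.
At p = 14: qd = 63 - 4·14 = 7 and qs = 2·14 - 9 = 19.
The quantity actually transacted is the short side, demand: 7.

7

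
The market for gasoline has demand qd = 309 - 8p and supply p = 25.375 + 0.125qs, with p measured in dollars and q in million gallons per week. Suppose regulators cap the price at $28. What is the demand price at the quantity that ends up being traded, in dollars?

Rearranging supply gives qs = 8p - 203. In a free market, 309 - 8p = 8p - 203 gives the equilibrium p* = 32, q* = 53.
Because the ceiling (28) lies below the market-clearing price, it is binding.
At p = 28: qd = 309 - 8·28 = 85 and qs = 8·28 - 203 = 21.
Only 21 units reach the market. On the demand curve, the marginal buyer's willingness to pay at q = 21 is (309 - 21)/8 = 36.

36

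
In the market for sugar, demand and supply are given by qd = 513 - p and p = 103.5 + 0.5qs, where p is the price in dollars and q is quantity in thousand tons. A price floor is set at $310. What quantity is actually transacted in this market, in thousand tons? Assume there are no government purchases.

203

Rearranging supply gives qs = 2p - 207. Equilibrium: 513 - p = 2p - 207, so 720 = 3p and p* = 240, q* = 273.
The floor of 310 is above the equilibrium price 240, so it binds.
At p = 310: qd = 513 - 310 = 203 and qs = 2·310 - 207 = 413.
The quantity actually transacted is the short side, demand: 203.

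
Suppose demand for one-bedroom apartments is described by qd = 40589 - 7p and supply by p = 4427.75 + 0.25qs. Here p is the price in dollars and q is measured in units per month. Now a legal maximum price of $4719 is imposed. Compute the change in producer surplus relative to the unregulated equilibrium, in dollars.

Rearranging supply gives qs = 4p - 17711. Setting quantity demanded equal to quantity supplied, 40589 - 7p = 4p - 17711, gives p* = 5300 and q* = 3489.
Since 4719 < 5300, the ceiling is binding.
At p = 4719: qd = 40589 - 7·4719 = 7556 and qs = 4·4719 - 17711 = 1165.
Producer surplus without the control is ½ · (5300 - 4427.75) · 3489 = 1521640.125.
With the ceiling, producers sell 1165 units at 4719, so PS = ½ · (4719 - 4427.75) · 1165 = 169653.125.
Change in producer surplus = 169653.125 - 1521640.125 = -1351987.

-1351987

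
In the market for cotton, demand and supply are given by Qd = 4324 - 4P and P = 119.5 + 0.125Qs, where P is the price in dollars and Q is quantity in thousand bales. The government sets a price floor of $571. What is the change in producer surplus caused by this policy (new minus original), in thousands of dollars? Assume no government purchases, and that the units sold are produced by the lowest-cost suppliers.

250079

Rearranging supply gives Qs = 8P - 956. Setting quantity demanded equal to quantity supplied, 4324 - 4P = 8P - 956, gives P* = 440 and Q* = 2564.
Because the floor (571) lies above the market-clearing price, it is binding.
At P = 571: Qd = 4324 - 4·571 = 2040 and Qs = 8·571 - 956 = 3612.
Producer surplus without the control is ½ · (440 - 119.5) · 2564 = 410881.
With the floor, 2040 units are sold at 571. The supply price at Q = 2040 is 374.5, so PS = ½ · [(571 - 119.5) + (571 - 374.5)] · 2040 = 660960.
Change in producer surplus = 660960 - 410881 = 250079.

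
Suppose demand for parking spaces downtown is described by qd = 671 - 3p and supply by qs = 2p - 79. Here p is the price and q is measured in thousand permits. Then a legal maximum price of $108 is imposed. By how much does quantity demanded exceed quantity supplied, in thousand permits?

Without the control the market clears where 671 - 3p = 2p - 79, i.e. p* = 150 and q* = 221.
Because the ceiling (108) lies below the market-clearing price, it is binding.
At p = 108: qd = 671 - 3·108 = 347 and qs = 2·108 - 79 = 137.
Shortage = qd - qs = 347 - 137 = 210.

210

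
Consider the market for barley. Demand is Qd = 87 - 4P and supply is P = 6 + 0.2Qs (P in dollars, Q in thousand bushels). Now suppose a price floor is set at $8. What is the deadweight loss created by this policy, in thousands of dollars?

Rearranging supply gives Qs = 5P - 30. In a free market, 87 - 4P = 5P - 30 gives the equilibrium P* = 13, Q* = 35.
Since 8 is below P* = 13, the floor does not bind and the free-market outcome prevails.
Since the control does not bind, no trades are prevented and deadweight loss is zero.

0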